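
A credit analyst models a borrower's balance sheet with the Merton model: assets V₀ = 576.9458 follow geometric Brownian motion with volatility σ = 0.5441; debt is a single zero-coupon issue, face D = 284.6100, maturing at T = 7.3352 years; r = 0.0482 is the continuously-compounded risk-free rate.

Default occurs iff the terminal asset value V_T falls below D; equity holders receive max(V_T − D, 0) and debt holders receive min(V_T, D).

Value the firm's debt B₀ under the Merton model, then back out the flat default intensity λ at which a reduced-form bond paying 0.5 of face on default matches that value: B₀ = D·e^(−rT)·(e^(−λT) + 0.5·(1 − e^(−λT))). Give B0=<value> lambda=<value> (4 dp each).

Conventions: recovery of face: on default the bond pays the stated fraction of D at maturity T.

Work the structural quantities from V₀ = 576.9458 against face 284.6100:
d₁ = [ln(V₀/D) + (r + σ²/2)T] / (σ√T)
   = [ln(576.9458/284.6100) + (0.0482 + 0.5·0.5441²)·7.3352] / (0.5441·√7.3352)
   = [0.706629 + 1.439331] / 1.473617 = 1.456253
d₂ = d₁ − σ√T = 1.456253 − 1.473617 = -0.017365
N(d₁) = 0.927339,  N(d₂) = 0.493073,  e^(−rT) = 0.702186
E₀ = V₀·N(d₁) − D·e^(−rT)·N(d₂)
   = 576.9458·0.927339 − 284.6100·0.702186·0.493073 = 436.483886
B₀ = V₀ − E₀ = 576.9458 − 436.483886 = 140.461914
e^(−λT) = (B₀·e^(rT)/D − 0.5)/(1 − 0.5) = (140.4619·1.424124/284.6100 − 0.5)/0.5 = 0.40567874
λ = −ln(0.40567874)/7.3352 = 0.122995

B0=140.4619 lambda=0.1230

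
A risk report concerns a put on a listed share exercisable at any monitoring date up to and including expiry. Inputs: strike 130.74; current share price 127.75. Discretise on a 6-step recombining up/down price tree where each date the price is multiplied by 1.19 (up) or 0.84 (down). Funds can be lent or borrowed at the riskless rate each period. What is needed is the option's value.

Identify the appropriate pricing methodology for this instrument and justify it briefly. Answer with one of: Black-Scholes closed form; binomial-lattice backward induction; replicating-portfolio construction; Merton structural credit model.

framework: binomial-lattice backward induction

Key observation: with exercise allowed before expiry on a discrete up/down model (6 steps from spot 127.75), the strike-130.74 put's value must be rolled back through the tree testing early exercise at each node.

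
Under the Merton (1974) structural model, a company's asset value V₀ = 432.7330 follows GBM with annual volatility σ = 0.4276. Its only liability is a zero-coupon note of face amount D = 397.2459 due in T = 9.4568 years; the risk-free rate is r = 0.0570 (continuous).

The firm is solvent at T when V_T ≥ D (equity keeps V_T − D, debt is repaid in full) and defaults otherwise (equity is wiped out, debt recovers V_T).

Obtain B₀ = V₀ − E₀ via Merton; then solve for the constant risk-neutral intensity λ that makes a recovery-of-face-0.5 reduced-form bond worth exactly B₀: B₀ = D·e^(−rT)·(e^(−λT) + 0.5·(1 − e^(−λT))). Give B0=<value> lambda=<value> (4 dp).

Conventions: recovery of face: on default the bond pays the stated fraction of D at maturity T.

Work the structural quantities from V₀ = 432.7330 against face 397.2459:
d₁ = [ln(V₀/D) + (r + σ²/2)T] / (σ√T)
   = [ln(432.7330/397.2459) + (0.0570 + 0.5·0.4276²)·9.4568] / (0.4276·√9.4568)
   = [0.085565 + 1.403587] / 1.314952 = 1.132477
d₂ = d₁ − σ√T = 1.132477 − 1.314952 = -0.182475
N(d₁) = 0.871283,  N(d₂) = 0.427605,  e^(−rT) = 0.583309
E₀ = V₀·N(d₁) − D·e^(−rT)·N(d₂)
   = 432.7330·0.871283 − 397.2459·0.583309·0.427605 = 277.949438
B₀ = V₀ − E₀ = 432.7330 − 277.949438 = 154.783562
e^(−λT) = (B₀·e^(rT)/D − 0.5)/(1 − 0.5) = (154.7836·1.714356/397.2459 − 0.5)/0.5 = 0.33596958
λ = −ln(0.33596958)/9.4568 = 0.115339

B0=154.7836 lambda=0.1153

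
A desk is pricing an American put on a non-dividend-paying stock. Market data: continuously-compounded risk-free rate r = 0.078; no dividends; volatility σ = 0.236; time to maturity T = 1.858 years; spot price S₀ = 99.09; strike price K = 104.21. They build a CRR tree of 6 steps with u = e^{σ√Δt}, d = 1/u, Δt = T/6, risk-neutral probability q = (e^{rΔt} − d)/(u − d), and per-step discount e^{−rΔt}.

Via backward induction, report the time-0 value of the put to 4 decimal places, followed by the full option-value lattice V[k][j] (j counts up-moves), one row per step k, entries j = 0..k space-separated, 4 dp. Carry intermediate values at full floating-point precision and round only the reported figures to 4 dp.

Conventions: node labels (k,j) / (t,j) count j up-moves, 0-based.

params: Δt=0.30967 u=1.14034 d=0.87693 q=0.56003 e^(-rΔt)=0.97614
t_6 payoffs: 59.1472 45.6112 28.0092 5.1200 0.0000 0.0000 0.0000
k=5: node(5,0) S=51.3870 payoff=52.8230 vs cont=50.3360 → 52.8230 [stop]  node(5,1) S=66.8227 payoff=37.3873 vs cont=34.9004 → 37.3873 [stop]  node(5,2) S=86.8950 payoff=17.3150 vs cont=14.8281 → 17.3150 [stop]  node(5,3) S=112.9965 payoff=0.0000 vs cont=2.1989 → 2.1989 [wait]  node(5,4) S=146.9385 payoff=0.0000 vs cont=0.0000 → 0.0000 [wait]  node(5,5) S=191.0760 payoff=0.0000 vs cont=0.0000 → 0.0000 [wait]
k=4: node(4,0) S=58.5988 payoff=45.6112 vs cont=43.1243 → 45.6112 [stop]  node(4,1) S=76.2008 payoff=28.0092 vs cont=25.5223 → 28.0092 [stop]  node(4,2) S=99.0900 payoff=5.1200 vs cont=8.6384 → 8.6384 [wait]  node(4,3) S=128.8547 payoff=0.0000 vs cont=0.9444 → 0.9444 [wait]  node(4,4) S=167.5602 payoff=0.0000 vs cont=0.0000 → 0.0000 [wait]
k=3: node(3,0) S=66.8227 payoff=37.3873 vs cont=34.9004 → 37.3873 [stop]  node(3,1) S=86.8950 payoff=17.3150 vs cont=16.7515 → 17.3150 [stop]  node(3,2) S=112.9965 payoff=0.0000 vs cont=4.2262 → 4.2262 [wait]  node(3,3) S=146.9385 payoff=0.0000 vs cont=0.4056 → 0.4056 [wait]
k=2: node(2,0) S=76.2008 payoff=28.0092 vs cont=25.5223 → 28.0092 [stop]  node(2,1) S=99.0900 payoff=5.1200 vs cont=9.7466 → 9.7466 [wait]  node(2,2) S=128.8547 payoff=0.0000 vs cont=2.0368 → 2.0368 [wait]
k=1: node(1,0) S=86.8950 payoff=17.3150 vs cont=17.3573 → 17.3573 [wait]  node(1,1) S=112.9965 payoff=0.0000 vs cont=5.2993 → 5.2993 [wait]
k=0: node(0,0) S=99.0900 payoff=5.1200 vs cont=10.3514 → 10.3514 [wait]

price = 10.3514
tree:
10.3514
17.3573 5.2993
28.0092 9.7466 2.0368
37.3873 17.3150 4.2262 0.4056
45.6112 28.0092 8.6384 0.9444 0.0000
52.8230 37.3873 17.3150 2.1989 0.0000 0.0000
59.1472 45.6112 28.0092 5.1200 0.0000 0.0000 0.0000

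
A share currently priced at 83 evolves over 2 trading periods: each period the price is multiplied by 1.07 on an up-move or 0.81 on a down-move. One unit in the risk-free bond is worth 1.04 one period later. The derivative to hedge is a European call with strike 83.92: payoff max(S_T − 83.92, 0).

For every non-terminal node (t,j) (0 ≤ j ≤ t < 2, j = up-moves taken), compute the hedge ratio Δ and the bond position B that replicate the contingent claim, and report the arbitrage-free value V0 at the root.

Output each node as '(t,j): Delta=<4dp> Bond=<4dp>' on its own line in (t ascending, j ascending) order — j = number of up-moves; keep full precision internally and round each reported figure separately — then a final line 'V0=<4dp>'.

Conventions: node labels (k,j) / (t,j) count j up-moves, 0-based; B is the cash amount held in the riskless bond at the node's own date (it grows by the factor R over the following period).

Under the risk-neutral measure, an up-move has probability p* = (R−d)/(u−d) = 0.8846 and values discount at R = 1.04.
Payoffs at expiry: V(2,0)=0.0000, V(2,1)=0.0000, V(2,2)=11.1067
Node (1,0) S=67.2300: V=(p*·0.0000+(1−p*)·0.0000)/1.04=0.0000; Δ=(0.0000−0.0000)/(71.9361−54.4563)=0.0000; B=V−Δ·S=0.0000
Node (1,1) S=88.8100: V=(p*·11.1067+(1−p*)·0.0000)/1.04=9.4473; Δ=(11.1067−0.0000)/(95.0267−71.9361)=0.4810; B=V−Δ·S=-33.2708
Node (0,0) S=83.0000: V=(p*·9.4473+(1−p*)·0.0000)/1.04=8.0358; Δ=(9.4473−0.0000)/(88.8100−67.2300)=0.4378; B=V−Δ·S=-28.2999
Verification: the root portfolio costs Δ(0,0)·S0 + B(0,0) = 8.0358, matching V0.

(0,0): Delta=0.4378 Bond=-28.2999
(1,0): Delta=0.0000 Bond=0.0000
(1,1): Delta=0.4810 Bond=-33.2708
V0=8.0358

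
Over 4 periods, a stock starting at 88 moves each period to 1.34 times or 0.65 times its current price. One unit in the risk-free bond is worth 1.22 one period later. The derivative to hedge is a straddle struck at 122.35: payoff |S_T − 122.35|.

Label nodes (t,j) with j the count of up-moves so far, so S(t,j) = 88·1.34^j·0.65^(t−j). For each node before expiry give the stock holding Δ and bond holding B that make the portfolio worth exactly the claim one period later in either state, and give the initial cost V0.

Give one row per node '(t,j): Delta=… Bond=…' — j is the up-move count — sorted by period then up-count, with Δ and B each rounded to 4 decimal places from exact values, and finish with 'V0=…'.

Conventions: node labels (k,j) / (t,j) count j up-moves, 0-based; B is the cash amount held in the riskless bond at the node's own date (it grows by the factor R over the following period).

(0,0): Delta=0.5926 Bond=-11.6669
(1,0): Delta=-0.6450 Bond=56.5605
(1,1): Delta=0.7190 Bond=-29.1376
(2,0): Delta=-1.0000 Bond=82.2024
(2,1): Delta=-0.6088 Bond=66.2252
(2,2): Delta=0.8546 Bond=-56.9739
(3,0): Delta=-1.0000 Bond=100.2869
(3,1): Delta=-1.0000 Bond=100.2869
(3,2): Delta=-0.5688 Bond=76.6911
(3,3): Delta=1.0000 Bond=-100.2869
V0=40.4863

No-arbitrage ⇒ martingale measure with p* = (R−d)/(u−d) = 0.8261.
Terminal payoffs: V(4,0)=106.6414, V(4,1)=89.9662, V(4,2)=55.5896, V(4,3)=15.2791, V(4,4)=161.3778
(3,0): S=24.1670. Δ = (V_up−V_dn)/(S_up−S_dn) = (89.9662−106.6414)/(32.3838−15.7086) = -1.0000. V = [p*·89.9662 + (1−p*)·106.6414]/1.22 = 76.1199. B = V − Δ·S = 100.2869.
(3,1): S=49.8212. Δ = (V_up−V_dn)/(S_up−S_dn) = (55.5896−89.9662)/(66.7604−32.3838) = -1.0000. V = [p*·55.5896 + (1−p*)·89.9662]/1.22 = 50.4657. B = V − Δ·S = 100.2869.
(3,2): S=102.7083. Δ = (V_up−V_dn)/(S_up−S_dn) = (15.2791−55.5896)/(137.6291−66.7604) = -0.5688. V = [p*·15.2791 + (1−p*)·55.5896]/1.22 = 18.2702. B = V − Δ·S = 76.6911.
(3,3): S=211.7372. Δ = (V_up−V_dn)/(S_up−S_dn) = (161.3778−15.2791)/(283.7278−137.6291) = 1.0000. V = [p*·161.3778 + (1−p*)·15.2791]/1.22 = 111.4503. B = V − Δ·S = -100.2869.
(2,0): S=37.1800. Δ = (V_up−V_dn)/(S_up−S_dn) = (50.4657−76.1199)/(49.8212−24.1670) = -1.0000. V = [p*·50.4657 + (1−p*)·76.1199]/1.22 = 45.0224. B = V − Δ·S = 82.2024.
(2,1): S=76.6480. Δ = (V_up−V_dn)/(S_up−S_dn) = (18.2702−50.4657)/(102.7083−49.8212) = -0.6088. V = [p*·18.2702 + (1−p*)·50.4657]/1.22 = 19.5651. B = V − Δ·S = 66.2252.
(2,2): S=158.0128. Δ = (V_up−V_dn)/(S_up−S_dn) = (111.4503−18.2702)/(211.7372−102.7083) = 0.8546. V = [p*·111.4503 + (1−p*)·18.2702]/1.22 = 78.0697. B = V − Δ·S = -56.9739.
(1,0): S=57.2000. Δ = (V_up−V_dn)/(S_up−S_dn) = (19.5651−45.0224)/(76.6480−37.1800) = -0.6450. V = [p*·19.5651 + (1−p*)·45.0224]/1.22 = 19.6659. B = V − Δ·S = 56.5605.
(1,1): S=117.9200. Δ = (V_up−V_dn)/(S_up−S_dn) = (78.0697−19.5651)/(158.0128−76.6480) = 0.7190. V = [p*·78.0697 + (1−p*)·19.5651]/1.22 = 55.6516. B = V − Δ·S = -29.1376.
(0,0): S=88.0000. Δ = (V_up−V_dn)/(S_up−S_dn) = (55.6516−19.6659)/(117.9200−57.2000) = 0.5926. V = [p*·55.6516 + (1−p*)·19.6659]/1.22 = 40.4863. B = V − Δ·S = -11.6669.
Verification: the root portfolio costs Δ(0,0)·S0 + B(0,0) = 40.4863, matching V0.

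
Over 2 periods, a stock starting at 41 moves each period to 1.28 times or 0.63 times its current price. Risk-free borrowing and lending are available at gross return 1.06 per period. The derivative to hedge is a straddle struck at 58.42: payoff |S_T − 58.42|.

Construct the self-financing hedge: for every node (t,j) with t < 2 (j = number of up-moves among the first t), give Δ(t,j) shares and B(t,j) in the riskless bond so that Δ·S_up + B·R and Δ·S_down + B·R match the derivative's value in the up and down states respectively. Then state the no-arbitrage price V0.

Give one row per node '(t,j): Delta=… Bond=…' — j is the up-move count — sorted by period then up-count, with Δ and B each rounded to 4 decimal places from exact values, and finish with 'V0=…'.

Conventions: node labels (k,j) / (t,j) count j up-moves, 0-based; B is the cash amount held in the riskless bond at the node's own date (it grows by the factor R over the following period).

Since d<R<u, set p* = (R−d)/(u−d) = 0.6615; price each node as the discounted p*-expectation of its children.
Expiry values: V(2,0)=42.1471, V(2,1)=25.3576, V(2,2)=8.7544
(1,0): S=25.8300. Δ = (V_up−V_dn)/(S_up−S_dn) = (25.3576−42.1471)/(33.0624−16.2729) = -1.0000. V = [p*·25.3576 + (1−p*)·42.1471]/1.06 = 29.2832. B = V − Δ·S = 55.1132.
(1,1): S=52.4800. Δ = (V_up−V_dn)/(S_up−S_dn) = (8.7544−25.3576)/(67.1744−33.0624) = -0.4867. V = [p*·8.7544 + (1−p*)·25.3576]/1.06 = 13.5603. B = V − Δ·S = 39.1037.
(0,0): S=41.0000. Δ = (V_up−V_dn)/(S_up−S_dn) = (13.5603−29.2832)/(52.4800−25.8300) = -0.5900. V = [p*·13.5603 + (1−p*)·29.2832]/1.06 = 17.8131. B = V − Δ·S = 42.0022.
As a check, the time-0 holding Δ(0,0)·S0 + B(0,0) comes to 17.8131 — exactly V0.

(0,0): Delta=-0.5900 Bond=42.0022
(1,0): Delta=-1.0000 Bond=55.1132
(1,1): Delta=-0.4867 Bond=39.1037
V0=17.8131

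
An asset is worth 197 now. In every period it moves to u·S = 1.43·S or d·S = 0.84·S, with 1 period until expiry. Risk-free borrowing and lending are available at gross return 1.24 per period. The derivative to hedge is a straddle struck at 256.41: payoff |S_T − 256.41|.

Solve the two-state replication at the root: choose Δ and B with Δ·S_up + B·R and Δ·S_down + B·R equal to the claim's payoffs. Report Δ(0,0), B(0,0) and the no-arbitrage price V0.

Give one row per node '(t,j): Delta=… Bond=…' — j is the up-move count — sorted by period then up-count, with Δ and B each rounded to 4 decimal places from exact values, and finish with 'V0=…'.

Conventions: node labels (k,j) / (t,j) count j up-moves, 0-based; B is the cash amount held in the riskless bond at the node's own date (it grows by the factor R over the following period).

Arbitrage-free pricing uses the up-move probability p* = (R−d)/(u−d) = 0.6780, discounting each step at R = 1.24.
Expiry values: V(1,0)=90.9300, V(1,1)=25.3000
  t=0,j=0: stock 197.0000 → up 281.7100 (V=25.3000), down 165.4800 (V=90.9300). Price 37.4476; hedge Δ=-0.5647, bond B=148.6849.
Sanity check at the root: Δ(0,0)·S0 + B(0,0) reproduces V0 = 37.4476.

(0,0): Delta=-0.5647 Bond=148.6849
V0=37.4476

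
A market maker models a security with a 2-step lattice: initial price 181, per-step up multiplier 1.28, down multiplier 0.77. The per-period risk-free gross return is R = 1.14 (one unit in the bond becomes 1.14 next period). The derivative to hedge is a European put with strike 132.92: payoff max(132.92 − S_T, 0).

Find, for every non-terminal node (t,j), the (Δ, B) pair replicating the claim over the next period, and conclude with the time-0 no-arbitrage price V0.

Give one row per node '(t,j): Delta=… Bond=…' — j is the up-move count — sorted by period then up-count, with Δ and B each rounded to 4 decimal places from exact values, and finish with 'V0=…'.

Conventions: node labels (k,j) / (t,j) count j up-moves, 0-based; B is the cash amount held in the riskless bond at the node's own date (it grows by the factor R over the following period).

(0,0): Delta=-0.0668 Bond=13.5742
(1,0): Delta=-0.3602 Bond=56.3717
(1,1): Delta=0.0000 Bond=0.0000
V0=1.4847

Arbitrage-free pricing uses the up-move probability p* = (R−d)/(u−d) = 0.7255, discounting each step at R = 1.14.
At maturity the claim pays: V(2,0)=25.6051, V(2,1)=0.0000, V(2,2)=0.0000
Node (1,0) S=139.3700: V=(p*·0.0000+(1−p*)·25.6051)/1.14=6.1657; Δ=(0.0000−25.6051)/(178.3936−107.3149)=-0.3602; B=V−Δ·S=56.3717
Node (1,1) S=231.6800: V=(p*·0.0000+(1−p*)·0.0000)/1.14=0.0000; Δ=(0.0000−0.0000)/(296.5504−178.3936)=0.0000; B=V−Δ·S=0.0000
Node (0,0) S=181.0000: V=(p*·0.0000+(1−p*)·6.1657)/1.14=1.4847; Δ=(0.0000−6.1657)/(231.6800−139.3700)=-0.0668; B=V−Δ·S=13.5742
Verification: the root portfolio costs Δ(0,0)·S0 + B(0,0) = 1.4847, matching V0.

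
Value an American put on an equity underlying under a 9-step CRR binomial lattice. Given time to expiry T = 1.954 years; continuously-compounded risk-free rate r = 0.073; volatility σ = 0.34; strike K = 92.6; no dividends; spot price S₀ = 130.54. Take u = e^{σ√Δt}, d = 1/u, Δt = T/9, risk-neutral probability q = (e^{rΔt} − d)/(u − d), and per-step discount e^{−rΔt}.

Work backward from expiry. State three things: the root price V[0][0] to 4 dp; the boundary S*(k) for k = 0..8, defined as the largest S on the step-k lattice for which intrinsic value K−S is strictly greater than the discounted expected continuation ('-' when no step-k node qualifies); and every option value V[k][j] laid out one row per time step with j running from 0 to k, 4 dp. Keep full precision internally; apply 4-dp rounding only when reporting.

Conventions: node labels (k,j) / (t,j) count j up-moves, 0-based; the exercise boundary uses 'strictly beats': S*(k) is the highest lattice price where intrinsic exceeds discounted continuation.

params: Δt=0.21711 u=1.17166 d=0.85349 q=0.51069 e^(-rΔt)=0.98428
t_9 payoffs: 61.2295 49.5348 33.4805 11.4411 0.0000 0.0000 0.0000 0.0000 0.0000 0.0000
t_8: node(8,0) S=36.7556 payoff=55.8444 vs cont=54.3883 → 55.8444 [stop]  node(8,1) S=50.4578 payoff=42.1422 vs cont=40.6861 → 42.1422 [stop]  node(8,2) S=69.2681 payoff=23.3319 vs cont=21.8758 → 23.3319 [stop]  node(8,3) S=95.0908 payoff=0.0000 vs cont=5.5103 → 5.5103 [wait]  node(8,4) S=130.5400 payoff=0.0000 vs cont=0.0000 → 0.0000 [wait]  node(8,5) S=179.2044 payoff=0.0000 vs cont=0.0000 → 0.0000 [wait]  node(8,6) S=246.0105 payoff=0.0000 vs cont=0.0000 → 0.0000 [wait]  node(8,7) S=337.7214 payoff=0.0000 vs cont=0.0000 → 0.0000 [wait]  node(8,8) S=463.6216 payoff=0.0000 vs cont=0.0000 → 0.0000 [wait]  ⇒ S*(8)=69.2681
t_7: node(7,0) S=43.0652 payoff=49.5348 vs cont=48.0788 → 49.5348 [stop]  node(7,1) S=59.1195 payoff=33.4805 vs cont=32.0244 → 33.4805 [stop]  node(7,2) S=81.1589 payoff=11.4411 vs cont=14.0068 → 14.0068 [wait]  node(7,3) S=111.4143 payoff=0.0000 vs cont=2.6539 → 2.6539 [wait]  node(7,4) S=152.9488 payoff=0.0000 vs cont=0.0000 → 0.0000 [wait]  node(7,5) S=209.9670 payoff=0.0000 vs cont=0.0000 → 0.0000 [wait]  node(7,6) S=288.2413 payoff=0.0000 vs cont=0.0000 → 0.0000 [wait]  node(7,7) S=395.6955 payoff=0.0000 vs cont=0.0000 → 0.0000 [wait]  ⇒ S*(7)=59.1195
t_6: node(6,0) S=50.4578 payoff=42.1422 vs cont=40.6861 → 42.1422 [stop]  node(6,1) S=69.2681 payoff=23.3319 vs cont=23.1655 → 23.3319 [stop]  node(6,2) S=95.0908 payoff=0.0000 vs cont=8.0799 → 8.0799 [wait]  node(6,3) S=130.5400 payoff=0.0000 vs cont=1.2781 → 1.2781 [wait]  node(6,4) S=179.2044 payoff=0.0000 vs cont=0.0000 → 0.0000 [wait]  node(6,5) S=246.0105 payoff=0.0000 vs cont=0.0000 → 0.0000 [wait]  node(6,6) S=337.7214 payoff=0.0000 vs cont=0.0000 → 0.0000 [wait]  ⇒ S*(6)=69.2681
t_5: node(5,0) S=59.1195 payoff=33.4805 vs cont=32.0244 → 33.4805 [stop]  node(5,1) S=81.1589 payoff=11.4411 vs cont=15.2985 → 15.2985 [wait]  node(5,2) S=111.4143 payoff=0.0000 vs cont=4.5339 → 4.5339 [wait]  node(5,3) S=152.9488 payoff=0.0000 vs cont=0.6156 → 0.6156 [wait]  node(5,4) S=209.9670 payoff=0.0000 vs cont=0.0000 → 0.0000 [wait]  node(5,5) S=288.2413 payoff=0.0000 vs cont=0.0000 → 0.0000 [wait]  ⇒ S*(5)=59.1195
t_4: node(4,0) S=69.2681 payoff=23.3319 vs cont=23.8147 → 23.8147 [wait]  node(4,1) S=95.0908 payoff=0.0000 vs cont=9.6471 → 9.6471 [wait]  node(4,2) S=130.5400 payoff=0.0000 vs cont=2.4931 → 2.4931 [wait]  node(4,3) S=179.2044 payoff=0.0000 vs cont=0.2965 → 0.2965 [wait]  node(4,4) S=246.0105 payoff=0.0000 vs cont=0.0000 → 0.0000 [wait]  ⇒ S*(4)=-
t_3: node(3,0) S=81.1589 payoff=11.4411 vs cont=16.3188 → 16.3188 [wait]  node(3,1) S=111.4143 payoff=0.0000 vs cont=5.8994 → 5.8994 [wait]  node(3,2) S=152.9488 payoff=0.0000 vs cont=1.3497 → 1.3497 [wait]  node(3,3) S=209.9670 payoff=0.0000 vs cont=0.1428 → 0.1428 [wait]  ⇒ S*(3)=-
t_2: node(2,0) S=95.0908 payoff=0.0000 vs cont=10.8248 → 10.8248 [wait]  node(2,1) S=130.5400 payoff=0.0000 vs cont=3.5197 → 3.5197 [wait]  node(2,2) S=179.2044 payoff=0.0000 vs cont=0.7218 → 0.7218 [wait]  ⇒ S*(2)=-
t_1: node(1,0) S=111.4143 payoff=0.0000 vs cont=6.9826 → 6.9826 [wait]  node(1,1) S=152.9488 payoff=0.0000 vs cont=2.0580 → 2.0580 [wait]  ⇒ S*(1)=-
t_0: node(0,0) S=130.5400 payoff=0.0000 vs cont=4.3974 → 4.3974 [wait]  ⇒ S*(0)=-

price = 4.3974
boundary = - - - - - 59.1195 69.2681 59.1195 69.2681
tree:
4.3974
6.9826 2.0580
10.8248 3.5197 0.7218
16.3188 5.8994 1.3497 0.1428
23.8147 9.6471 2.4931 0.2965 0.0000
33.4805 15.2985 4.5339 0.6156 0.0000 0.0000
42.1422 23.3319 8.0799 1.2781 0.0000 0.0000 0.0000
49.5348 33.4805 14.0068 2.6539 0.0000 0.0000 0.0000 0.0000
55.8444 42.1422 23.3319 5.5103 0.0000 0.0000 0.0000 0.0000 0.0000
61.2295 49.5348 33.4805 11.4411 0.0000 0.0000 0.0000 0.0000 0.0000 0.0000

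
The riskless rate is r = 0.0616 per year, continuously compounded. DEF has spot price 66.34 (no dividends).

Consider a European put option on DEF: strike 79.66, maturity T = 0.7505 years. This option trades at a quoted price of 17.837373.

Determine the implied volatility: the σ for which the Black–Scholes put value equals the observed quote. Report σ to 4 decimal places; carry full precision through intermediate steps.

sigma = 0.5077

At σ = 0.5077 the Black–Scholes value reproduces the quote:
σ√T = 0.5077·√0.7505 = 0.439828
d₁ = (ln(S/K) + (r+σ²/2)T) / (σ√T) = (ln(66.34/79.66) + (0.0616+0.5077²/2)·0.7505) / 0.439828 = (-0.182975 + 0.142955) / 0.439828 = -0.090989
d₂ = d₁ − σ√T = -0.090989 − 0.439828 = -0.530817
e^{−rT} = 0.954822
N(−d₁) = 0.536249,  N(−d₂) = 0.702227
V = K·e^{−rT}·N(−d₂) − S·N(−d₁) = 53.412159 − 35.574786 = 17.837373 (equal to the quote); since ∂V/∂σ > 0 for all σ, the implied volatility is unique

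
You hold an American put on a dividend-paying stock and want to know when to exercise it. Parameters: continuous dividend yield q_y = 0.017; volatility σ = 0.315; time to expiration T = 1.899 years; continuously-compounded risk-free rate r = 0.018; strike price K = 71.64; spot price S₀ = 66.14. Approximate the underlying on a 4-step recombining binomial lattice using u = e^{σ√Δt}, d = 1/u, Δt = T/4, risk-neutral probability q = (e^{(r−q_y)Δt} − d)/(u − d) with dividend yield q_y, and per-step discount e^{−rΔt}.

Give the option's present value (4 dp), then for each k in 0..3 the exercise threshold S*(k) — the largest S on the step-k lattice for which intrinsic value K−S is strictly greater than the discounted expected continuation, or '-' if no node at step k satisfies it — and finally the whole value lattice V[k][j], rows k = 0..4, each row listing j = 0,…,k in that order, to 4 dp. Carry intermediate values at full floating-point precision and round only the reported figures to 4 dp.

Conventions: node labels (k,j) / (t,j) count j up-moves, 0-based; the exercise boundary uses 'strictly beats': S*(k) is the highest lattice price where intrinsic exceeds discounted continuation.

params: Δt=0.47475 u=1.24240 d=0.80490 q=0.44704 e^(-rΔt)=0.99149
t_4 payoffs: 43.8797 28.7907 5.5000 0.0000 0.0000
t_3: node(3,0) S=34.4893 payoff=37.1507 vs cont=36.8184 → 37.1507 [stop]  node(3,1) S=53.2359 payoff=18.4041 vs cont=18.2225 → 18.4041 [stop]  node(3,2) S=82.1721 payoff=0.0000 vs cont=3.0154 → 3.0154 [wait]  node(3,3) S=126.8365 payoff=0.0000 vs cont=0.0000 → 0.0000 [wait]  ⇒ S*(3)=53.2359
t_2: node(2,0) S=42.8493 payoff=28.7907 vs cont=28.5255 → 28.7907 [stop]  node(2,1) S=66.1400 payoff=5.5000 vs cont=11.4268 → 11.4268 [wait]  node(2,2) S=102.0902 payoff=0.0000 vs cont=1.6532 → 1.6532 [wait]  ⇒ S*(2)=42.8493
t_1: node(1,0) S=53.2359 payoff=18.4041 vs cont=20.8494 → 20.8494 [wait]  node(1,1) S=82.1721 payoff=0.0000 vs cont=6.9976 → 6.9976 [wait]  ⇒ S*(1)=-
t_0: node(0,0) S=66.1400 payoff=5.5000 vs cont=14.5324 → 14.5324 [wait]  ⇒ S*(0)=-

price = 14.5324
boundary = - - 42.8493 53.2359
tree:
14.5324
20.8494 6.9976
28.7907 11.4268 1.6532
37.1507 18.4041 3.0154 0.0000
43.8797 28.7907 5.5000 0.0000 0.0000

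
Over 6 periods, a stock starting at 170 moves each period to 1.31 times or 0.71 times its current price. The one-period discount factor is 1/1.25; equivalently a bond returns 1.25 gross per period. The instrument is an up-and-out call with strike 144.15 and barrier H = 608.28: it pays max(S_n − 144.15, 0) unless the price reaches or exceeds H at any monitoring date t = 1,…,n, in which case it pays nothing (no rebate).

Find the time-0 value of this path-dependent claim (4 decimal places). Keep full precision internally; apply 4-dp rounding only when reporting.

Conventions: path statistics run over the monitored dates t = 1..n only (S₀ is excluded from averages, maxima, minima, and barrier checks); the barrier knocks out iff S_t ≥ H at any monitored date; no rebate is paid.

price = 27.6755

No-arbitrage gives p* = (R−d)/(u−d) = 0.9000: enumerate every path, weight its payoff by its p*-probability, and discount by R^6.
Enumerate all 2^6 = 64 price paths (U = up ×1.31, D = down ×0.71); each path with k up-moves has probability p*^k·(1−p*)^(6−k).
DDDDDD: M=120.7000, payoff=0.0000, prob=0.000001
UDDDDD: M=222.7000, payoff=0.0000, prob=0.000009
DUDDDD: M=158.1170, payoff=0.0000, prob=0.000009
UUDDDD: M=291.7370, payoff=0.0000, prob=0.000081
DDUDDD: M=120.7000, payoff=0.0000, prob=0.000009
UDUDDD: M=222.7000, payoff=0.0000, prob=0.000081
DUUDDD: M=207.1333, payoff=0.0000, prob=0.000081
UUUDDD: M=382.1755, payoff=0.0000, prob=0.000729
DDDUDD: M=120.7000, payoff=0.0000, prob=0.000009
UDDUDD: M=222.7000, payoff=0.0000, prob=0.000081
DUDUDD: M=158.1170, payoff=0.0000, prob=0.000081
UUDUDD: M=291.7370, payoff=0.0000, prob=0.000729
DDUUDD: M=147.0646, payoff=0.0000, prob=0.000081
UDUUDD: M=271.3446, payoff=0.0000, prob=0.000729
DUUUDD: M=271.3446, payoff=0.0000, prob=0.000729
UUUUDD: M=500.6499, payoff=108.2276, prob=0.006561
DDDDUD: M=120.7000, payoff=0.0000, prob=0.000009
UDDDUD: M=222.7000, payoff=0.0000, prob=0.000081
DUDDUD: M=158.1170, payoff=0.0000, prob=0.000081
UUDDUD: M=291.7370, payoff=0.0000, prob=0.000729
DDUDUD: M=120.7000, payoff=0.0000, prob=0.000081
UDUDUD: M=222.7000, payoff=0.0000, prob=0.000729
DUUDUD: M=207.1333, payoff=0.0000, prob=0.000729
UUUDUD: M=382.1755, payoff=108.2276, prob=0.006561
DDDUUD: M=120.7000, payoff=0.0000, prob=0.000081
UDDUUD: M=222.7000, payoff=0.0000, prob=0.000729
DUDUUD: M=192.6547, payoff=0.0000, prob=0.000729
UUDUUD: M=355.4614, payoff=108.2276, prob=0.006561
DDUUUD: M=192.6547, payoff=0.0000, prob=0.000729
UDUUUD: M=355.4614, payoff=108.2276, prob=0.006561
DUUUUD: M=355.4614, payoff=108.2276, prob=0.006561
UUUUUD: M=655.8513, payoff=0.0000, prob=0.059049
DDDDDU: M=120.7000, payoff=0.0000, prob=0.000009
UDDDDU: M=222.7000, payoff=0.0000, prob=0.000081
DUDDDU: M=158.1170, payoff=0.0000, prob=0.000081
UUDDDU: M=291.7370, payoff=0.0000, prob=0.000729
DDUDDU: M=120.7000, payoff=0.0000, prob=0.000081
UDUDDU: M=222.7000, payoff=0.0000, prob=0.000729
DUUDDU: M=207.1333, payoff=0.0000, prob=0.000729
UUUDDU: M=382.1755, payoff=108.2276, prob=0.006561
DDDUDU: M=120.7000, payoff=0.0000, prob=0.000081
UDDUDU: M=222.7000, payoff=0.0000, prob=0.000729
DUDUDU: M=158.1170, payoff=0.0000, prob=0.000729
UUDUDU: M=291.7370, payoff=108.2276, prob=0.006561
DDUUDU: M=147.0646, payoff=0.0000, prob=0.000729
UDUUDU: M=271.3446, payoff=108.2276, prob=0.006561
DUUUDU: M=271.3446, payoff=108.2276, prob=0.006561
UUUUDU: M=500.6499, payoff=321.5044, prob=0.059049
DDDDUU: M=120.7000, payoff=0.0000, prob=0.000081
UDDDUU: M=222.7000, payoff=0.0000, prob=0.000729
DUDDUU: M=158.1170, payoff=0.0000, prob=0.000729
UUDDUU: M=291.7370, payoff=108.2276, prob=0.006561
DDUDUU: M=136.7848, payoff=0.0000, prob=0.000729
UDUDUU: M=252.3776, payoff=108.2276, prob=0.006561
DUUDUU: M=252.3776, payoff=108.2276, prob=0.006561
UUUDUU: M=465.6544, payoff=321.5044, prob=0.059049
DDDUUU: M=136.7848, payoff=0.0000, prob=0.000729
UDDUUU: M=252.3776, payoff=108.2276, prob=0.006561
DUDUUU: M=252.3776, payoff=108.2276, prob=0.006561
UUDUUU: M=465.6544, payoff=321.5044, prob=0.059049
DDUUUU: M=252.3776, payoff=108.2276, prob=0.006561
UDUUUU: M=465.6544, payoff=321.5044, prob=0.059049
DUUUUU: M=465.6544, payoff=321.5044, prob=0.059049
UUUUUU: M=859.1652, payoff=0.0000, prob=0.531441
Price = Σ prob·payoff / R^6 = 105.573797 / 3.814697 = 27.6755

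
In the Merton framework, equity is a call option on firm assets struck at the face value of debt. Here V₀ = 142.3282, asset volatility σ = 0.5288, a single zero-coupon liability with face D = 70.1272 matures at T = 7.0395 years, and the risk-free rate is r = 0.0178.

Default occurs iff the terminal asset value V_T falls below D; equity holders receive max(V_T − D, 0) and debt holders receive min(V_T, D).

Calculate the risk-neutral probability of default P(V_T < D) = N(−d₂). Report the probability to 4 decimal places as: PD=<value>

PD=0.5429

Work the structural quantities from V₀ = 142.3282 against face 70.1272:
d₁ = [ln(V₀/D) + (r + σ²/2)T] / (σ√T)
   = [ln(142.3282/70.1272) + (0.0178 + 0.5·0.5288²)·7.0395] / (0.5288·√7.0395)
   = [0.707825 + 1.109529] / 1.403015 = 1.295320
d₂ = d₁ − σ√T = 1.295320 − 1.403015 = -0.107695
risk-neutral PD = N(−d₂) = N(0.107695) = 0.542881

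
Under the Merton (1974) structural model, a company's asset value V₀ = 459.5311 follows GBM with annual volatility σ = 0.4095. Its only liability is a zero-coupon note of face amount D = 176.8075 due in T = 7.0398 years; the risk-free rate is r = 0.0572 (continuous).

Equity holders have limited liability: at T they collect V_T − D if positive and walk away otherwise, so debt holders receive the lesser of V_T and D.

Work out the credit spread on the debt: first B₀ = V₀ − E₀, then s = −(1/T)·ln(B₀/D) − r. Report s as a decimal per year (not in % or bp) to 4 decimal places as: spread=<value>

Work the structural quantities from V₀ = 459.5311 against face 176.8075:
d₁ = [ln(V₀/D) + (r + σ²/2)T] / (σ√T)
   = [ln(459.5311/176.8075) + (0.0572 + 0.5·0.4095²)·7.0398] / (0.4095·√7.0398)
   = [0.955145 + 0.992929] / 1.086511 = 1.792964
d₂ = d₁ − σ√T = 1.792964 − 1.086511 = 0.706453
N(d₁) = 0.963511,  N(d₂) = 0.760047,  e^(−rT) = 0.668528
E₀ = V₀·N(d₁) − D·e^(−rT)·N(d₂)
   = 459.5311·0.963511 − 176.8075·0.668528·0.760047 = 352.924960
B₀ = V₀ − E₀ = 459.5311 − 352.924960 = 106.606140
spread = −(1/T)·ln(B₀/D) − r = −(1/7.0398)·ln(106.606140/176.8075) − 0.0572 = 0.01466574

spread=0.0147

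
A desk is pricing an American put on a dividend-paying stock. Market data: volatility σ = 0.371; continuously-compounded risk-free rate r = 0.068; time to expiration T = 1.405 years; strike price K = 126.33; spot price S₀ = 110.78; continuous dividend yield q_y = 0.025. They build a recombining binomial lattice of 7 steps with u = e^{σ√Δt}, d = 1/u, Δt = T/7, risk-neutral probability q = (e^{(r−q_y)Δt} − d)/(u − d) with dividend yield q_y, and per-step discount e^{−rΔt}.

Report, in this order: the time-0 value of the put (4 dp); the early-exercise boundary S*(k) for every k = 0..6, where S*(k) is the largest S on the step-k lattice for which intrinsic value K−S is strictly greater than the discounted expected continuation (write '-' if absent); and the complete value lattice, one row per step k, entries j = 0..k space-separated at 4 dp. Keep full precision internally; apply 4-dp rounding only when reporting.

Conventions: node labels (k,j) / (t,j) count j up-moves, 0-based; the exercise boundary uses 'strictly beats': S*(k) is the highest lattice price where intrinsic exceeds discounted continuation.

params: Δt=0.20071 u=1.18082 d=0.84687 q=0.48450 e^(-rΔt)=0.98644
t_7 payoffs: 91.7228 78.0757 59.0469 32.5141 0.0000 0.0000 0.0000 0.0000
t_6: node(6,0) S=40.8649 payoff=85.4651 vs cont=83.9571 → 85.4651 [stop]  node(6,1) S=56.9798 payoff=69.3502 vs cont=67.9229 → 69.3502 [stop]  node(6,2) S=79.4495 payoff=46.8805 vs cont=45.5656 → 46.8805 [stop]  node(6,3) S=110.7800 payoff=15.5500 vs cont=16.5339 → 16.5339 [wait]  node(6,4) S=154.4655 payoff=0.0000 vs cont=0.0000 → 0.0000 [wait]  node(6,5) S=215.3781 payoff=0.0000 vs cont=0.0000 → 0.0000 [wait]  node(6,6) S=300.3114 payoff=0.0000 vs cont=0.0000 → 0.0000 [wait]  ⇒ S*(6)=79.4495
t_5: node(5,0) S=48.2543 payoff=78.0757 vs cont=76.6047 → 78.0757 [stop]  node(5,1) S=67.2831 payoff=59.0469 vs cont=57.6711 → 59.0469 [stop]  node(5,2) S=93.8159 payoff=32.5141 vs cont=31.7414 → 32.5141 [stop]  node(5,3) S=130.8117 payoff=0.0000 vs cont=8.4077 → 8.4077 [wait]  node(5,4) S=182.3965 payoff=0.0000 vs cont=0.0000 → 0.0000 [wait]  node(5,5) S=254.3236 payoff=0.0000 vs cont=0.0000 → 0.0000 [wait]  ⇒ S*(5)=93.8159
t_4: node(4,0) S=56.9798 payoff=69.3502 vs cont=67.9229 → 69.3502 [stop]  node(4,1) S=79.4495 payoff=46.8805 vs cont=45.5656 → 46.8805 [stop]  node(4,2) S=110.7800 payoff=15.5500 vs cont=20.5522 → 20.5522 [wait]  node(4,3) S=154.4655 payoff=0.0000 vs cont=4.2754 → 4.2754 [wait]  node(4,4) S=215.3781 payoff=0.0000 vs cont=0.0000 → 0.0000 [wait]  ⇒ S*(4)=79.4495
t_3: node(3,0) S=67.2831 payoff=59.0469 vs cont=57.6711 → 59.0469 [stop]  node(3,1) S=93.8159 payoff=32.5141 vs cont=33.6619 → 33.6619 [wait]  node(3,2) S=130.8117 payoff=0.0000 vs cont=12.4944 → 12.4944 [wait]  node(3,3) S=182.3965 payoff=0.0000 vs cont=2.1741 → 2.1741 [wait]  ⇒ S*(3)=67.2831
t_2: node(2,0) S=79.4495 payoff=46.8805 vs cont=46.1142 → 46.8805 [stop]  node(2,1) S=110.7800 payoff=15.5500 vs cont=23.0890 → 23.0890 [wait]  node(2,2) S=154.4655 payoff=0.0000 vs cont=7.3927 → 7.3927 [wait]  ⇒ S*(2)=79.4495
t_1: node(1,0) S=93.8159 payoff=32.5141 vs cont=34.8743 → 34.8743 [wait]  node(1,1) S=130.8117 payoff=0.0000 vs cont=15.2743 → 15.2743 [wait]  ⇒ S*(1)=-
t_0: node(0,0) S=110.7800 payoff=15.5500 vs cont=25.0341 → 25.0341 [wait]  ⇒ S*(0)=-

price = 25.0341
boundary = - - 79.4495 67.2831 79.4495 93.8159 79.4495
tree:
25.0341
34.8743 15.2743
46.8805 23.0890 7.3927
59.0469 33.6619 12.4944 2.1741
69.3502 46.8805 20.5522 4.2754 0.0000
78.0757 59.0469 32.5141 8.4077 0.0000 0.0000
85.4651 69.3502 46.8805 16.5339 0.0000 0.0000 0.0000
91.7228 78.0757 59.0469 32.5141 0.0000 0.0000 0.0000 0.0000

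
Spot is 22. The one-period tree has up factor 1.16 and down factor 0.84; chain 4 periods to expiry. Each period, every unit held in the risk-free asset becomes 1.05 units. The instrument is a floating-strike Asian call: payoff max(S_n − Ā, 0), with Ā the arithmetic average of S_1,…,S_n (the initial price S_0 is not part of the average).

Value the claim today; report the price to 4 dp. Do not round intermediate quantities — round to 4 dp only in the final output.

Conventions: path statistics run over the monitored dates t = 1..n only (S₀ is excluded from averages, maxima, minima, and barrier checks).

price = 2.1665

No-arbitrage gives p* = (R−d)/(u−d) = 0.6562: enumerate every path, weight its payoff by its p*-probability, and discount by R^4.
Enumerate all 2^4 = 16 price paths (U = up ×1.16, D = down ×0.84); each path with k up-moves has probability p*^k·(1−p*)^(4−k).
DDDD: Ā=14.4990, payoff=0.0000, prob=0.013963
UDDD: Ā=20.0224, payoff=0.0000, prob=0.026656
DUDD: Ā=18.2624, payoff=0.0000, prob=0.026656
UUDD: Ā=25.2195, payoff=0.0000, prob=0.050889
DDUD: Ā=16.7840, payoff=0.0000, prob=0.026656
UDUD: Ā=23.1779, payoff=0.0000, prob=0.050889
DUUD: Ā=21.4179, payoff=0.0000, prob=0.050889
UUUD: Ā=29.5771, payoff=0.0000, prob=0.097152
DDDU: Ā=15.5421, payoff=0.0000, prob=0.026656
UDDU: Ā=21.4629, payoff=0.0000, prob=0.050889
DUDU: Ā=19.7029, payoff=1.1851, prob=0.050889
UUDU: Ā=27.2088, payoff=1.6365, prob=0.097152
DDUU: Ā=18.2245, payoff=2.6635, prob=0.050889
UDUU: Ā=25.1672, payoff=3.6781, prob=0.097152
DUUU: Ā=23.4072, payoff=5.4381, prob=0.097152
UUUU: Ā=32.3242, payoff=7.5098, prob=0.185472
Price = Σ prob·payoff / R^4 = 2.633365 / 1.215506 = 2.1665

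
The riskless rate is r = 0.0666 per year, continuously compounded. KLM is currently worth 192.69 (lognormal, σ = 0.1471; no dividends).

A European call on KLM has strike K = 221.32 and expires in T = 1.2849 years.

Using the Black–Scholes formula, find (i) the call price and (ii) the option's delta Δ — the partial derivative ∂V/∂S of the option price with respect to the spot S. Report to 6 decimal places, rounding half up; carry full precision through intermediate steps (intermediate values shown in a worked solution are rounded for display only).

price = 8.567884
Δ = 0.407415

σ√T = 0.1471·√1.2849 = 0.166743
d₁ = (ln(S/K) + (r+σ²/2)T) / (σ√T) = (ln(192.69/221.32) + (0.0666+0.1471²/2)·1.2849) / 0.166743 = (-0.138527 + 0.099476) / 0.166743 = -0.234199
d₂ = d₁ − σ√T = -0.234199 − 0.166743 = -0.400942
e^{−rT} = 0.917985
N(d₁) = 0.407415,  N(d₂) = 0.344231
Call price V = S·N(d₁) − K·e^{−rT}·N(d₂) = 78.504852 − 69.936967 = 8.567884
Δ = N(d₁) = 0.407415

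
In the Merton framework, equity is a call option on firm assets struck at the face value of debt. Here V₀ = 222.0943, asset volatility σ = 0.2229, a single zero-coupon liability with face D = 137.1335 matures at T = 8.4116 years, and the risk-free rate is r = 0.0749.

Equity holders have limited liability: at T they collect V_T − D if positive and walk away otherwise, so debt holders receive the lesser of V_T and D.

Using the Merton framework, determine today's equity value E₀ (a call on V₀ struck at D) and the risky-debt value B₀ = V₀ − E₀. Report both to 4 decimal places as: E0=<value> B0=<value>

Equity is a call on the firm's assets struck at D = 137.1335:
d₁ = [ln(V₀/D) + (r + σ²/2)T] / (σ√T)
   = [ln(222.0943/137.1335) + (0.0749 + 0.5·0.2229²)·8.4116] / (0.2229·√8.4116)
   = [0.482147 + 0.838992] / 0.646471 = 2.043615
d₂ = d₁ − σ√T = 2.043615 − 0.646471 = 1.397143
N(d₁) = 0.979504,  N(d₂) = 0.918815,  e^(−rT) = 0.532576
E₀ = V₀·N(d₁) − D·e^(−rT)·N(d₂)
   = 222.0943·0.979504 − 137.1335·0.532576·0.918815 = 150.437515
B₀ = V₀ − E₀ = 222.0943 − 150.437515 = 71.656785

E0=150.4375 B0=71.6568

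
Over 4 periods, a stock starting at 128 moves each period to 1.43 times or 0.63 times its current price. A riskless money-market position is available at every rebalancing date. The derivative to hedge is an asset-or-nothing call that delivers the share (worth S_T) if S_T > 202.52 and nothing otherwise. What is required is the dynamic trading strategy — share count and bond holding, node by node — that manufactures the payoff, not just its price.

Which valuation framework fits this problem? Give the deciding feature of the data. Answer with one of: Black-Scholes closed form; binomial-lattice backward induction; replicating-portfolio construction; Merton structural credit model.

framework: replicating-portfolio construction

Key observation: since the answer must list Δ and B at each node of the 1.43/0.63 lattice on 128, the replicating-portfolio method — solving the two-state system at every node — is the one that applies.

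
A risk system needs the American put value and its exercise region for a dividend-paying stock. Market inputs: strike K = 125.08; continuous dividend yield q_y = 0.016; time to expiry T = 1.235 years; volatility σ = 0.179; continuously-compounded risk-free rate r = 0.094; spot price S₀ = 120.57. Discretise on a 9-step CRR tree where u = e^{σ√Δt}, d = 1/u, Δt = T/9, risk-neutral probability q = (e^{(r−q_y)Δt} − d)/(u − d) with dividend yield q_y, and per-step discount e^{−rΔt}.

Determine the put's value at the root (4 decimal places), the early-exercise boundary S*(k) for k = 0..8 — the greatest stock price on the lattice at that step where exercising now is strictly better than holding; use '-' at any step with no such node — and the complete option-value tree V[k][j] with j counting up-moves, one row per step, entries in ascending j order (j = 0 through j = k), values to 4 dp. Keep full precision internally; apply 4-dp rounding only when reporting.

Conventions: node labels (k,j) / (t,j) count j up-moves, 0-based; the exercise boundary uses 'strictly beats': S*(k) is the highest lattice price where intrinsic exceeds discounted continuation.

price = 7.8879
boundary = - - 105.5954 98.8207 105.5954 112.8346 105.5954 112.8346 105.5954
tree:
7.8879
12.5767 4.4521
19.4846 7.5368 2.1749
26.2593 12.3499 3.9971 0.8191
32.5994 19.4846 7.1299 1.6723 0.1798
38.5327 26.2593 12.2454 3.3476 0.4183 0.0000
44.0853 32.5994 19.4846 6.5256 0.9730 0.0000 0.0000
49.2817 38.5327 26.2593 12.2454 2.2632 0.0000 0.0000 0.0000
54.1448 44.0853 32.5994 19.4846 5.2644 0.0000 0.0000 0.0000 0.0000
58.6958 49.2817 38.5327 26.2593 12.2454 0.0000 0.0000 0.0000 0.0000 0.0000

Δt=0.13722  u=1.06856  d=0.93584  q=0.56451  discount=0.98718
step 9 (expiry): payoffs max(K−S,0) = 58.6958 49.2817 38.5327 26.2593 12.2454 0.0000 0.0000 0.0000 0.0000 0.0000
step 8: (k=8,j=0): S=70.9352, K−S=54.1448, hold=52.6973 ⇒ V=54.1448 exercise | (k=8,j=1): S=80.9947, K−S=44.0853, hold=42.6600 ⇒ V=44.0853 exercise | (k=8,j=2): S=92.4806, K−S=32.5994, hold=31.1992 ⇒ V=32.5994 exercise | (k=8,j=3): S=105.5954, K−S=19.4846, hold=18.1132 ⇒ V=19.4846 exercise | (k=8,j=4): S=120.5700, K−S=4.5100, hold=5.2644 ⇒ V=5.2644 continue | (k=8,j=5): S=137.6682, K−S=0.0000, hold=0.0000 ⇒ V=0.0000 continue | (k=8,j=6): S=157.1911, K−S=0.0000, hold=0.0000 ⇒ V=0.0000 continue | (k=8,j=7): S=179.4825, K−S=0.0000, hold=0.0000 ⇒ V=0.0000 continue | (k=8,j=8): S=204.9352, K−S=0.0000, hold=0.0000 ⇒ V=0.0000 continue  boundary S*=105.5954
step 7: (k=7,j=0): S=75.7983, K−S=49.2817, hold=47.8450 ⇒ V=49.2817 exercise | (k=7,j=1): S=86.5473, K−S=38.5327, hold=37.1195 ⇒ V=38.5327 exercise | (k=7,j=2): S=98.8207, K−S=26.2593, hold=24.8730 ⇒ V=26.2593 exercise | (k=7,j=3): S=112.8346, K−S=12.2454, hold=11.3103 ⇒ V=12.2454 exercise | (k=7,j=4): S=128.8358, K−S=0.0000, hold=2.2632 ⇒ V=2.2632 continue | (k=7,j=5): S=147.1061, K−S=0.0000, hold=0.0000 ⇒ V=0.0000 continue | (k=7,j=6): S=167.9674, K−S=0.0000, hold=0.0000 ⇒ V=0.0000 continue | (k=7,j=7): S=191.7871, K−S=0.0000, hold=0.0000 ⇒ V=0.0000 continue  boundary S*=112.8346
step 6: (k=6,j=0): S=80.9947, K−S=44.0853, hold=42.6600 ⇒ V=44.0853 exercise | (k=6,j=1): S=92.4806, K−S=32.5994, hold=31.1992 ⇒ V=32.5994 exercise | (k=6,j=2): S=105.5954, K−S=19.4846, hold=18.1132 ⇒ V=19.4846 exercise | (k=6,j=3): S=120.5700, K−S=4.5100, hold=6.5256 ⇒ V=6.5256 continue | (k=6,j=4): S=137.6682, K−S=0.0000, hold=0.9730 ⇒ V=0.9730 continue | (k=6,j=5): S=157.1911, K−S=0.0000, hold=0.0000 ⇒ V=0.0000 continue | (k=6,j=6): S=179.4825, K−S=0.0000, hold=0.0000 ⇒ V=0.0000 continue  boundary S*=105.5954
step 5: (k=5,j=0): S=86.5473, K−S=38.5327, hold=37.1195 ⇒ V=38.5327 exercise | (k=5,j=1): S=98.8207, K−S=26.2593, hold=24.8730 ⇒ V=26.2593 exercise | (k=5,j=2): S=112.8346, K−S=12.2454, hold=12.0131 ⇒ V=12.2454 exercise | (k=5,j=3): S=128.8358, K−S=0.0000, hold=3.3476 ⇒ V=3.3476 continue | (k=5,j=4): S=147.1061, K−S=0.0000, hold=0.4183 ⇒ V=0.4183 continue | (k=5,j=5): S=167.9674, K−S=0.0000, hold=0.0000 ⇒ V=0.0000 continue  boundary S*=112.8346
step 4: (k=4,j=0): S=92.4806, K−S=32.5994, hold=31.1992 ⇒ V=32.5994 exercise | (k=4,j=1): S=105.5954, K−S=19.4846, hold=18.1132 ⇒ V=19.4846 exercise | (k=4,j=2): S=120.5700, K−S=4.5100, hold=7.1299 ⇒ V=7.1299 continue | (k=4,j=3): S=137.6682, K−S=0.0000, hold=1.6723 ⇒ V=1.6723 continue | (k=4,j=4): S=157.1911, K−S=0.0000, hold=0.1798 ⇒ V=0.1798 continue  boundary S*=105.5954
step 3: (k=3,j=0): S=98.8207, K−S=26.2593, hold=24.8730 ⇒ V=26.2593 exercise | (k=3,j=1): S=112.8346, K−S=12.2454, hold=12.3499 ⇒ V=12.3499 continue | (k=3,j=2): S=128.8358, K−S=0.0000, hold=3.9971 ⇒ V=3.9971 continue | (k=3,j=3): S=147.1061, K−S=0.0000, hold=0.8191 ⇒ V=0.8191 continue  boundary S*=98.8207
step 2: (k=2,j=0): S=105.5954, K−S=19.4846, hold=18.1714 ⇒ V=19.4846 exercise | (k=2,j=1): S=120.5700, K−S=4.5100, hold=7.5368 ⇒ V=7.5368 continue | (k=2,j=2): S=137.6682, K−S=0.0000, hold=2.1749 ⇒ V=2.1749 continue  boundary S*=105.5954
step 1: (k=1,j=0): S=112.8346, K−S=12.2454, hold=12.5767 ⇒ V=12.5767 continue | (k=1,j=1): S=128.8358, K−S=0.0000, hold=4.4521 ⇒ V=4.4521 continue  boundary S*=-
step 0: (k=0,j=0): S=120.5700, K−S=4.5100, hold=7.8879 ⇒ V=7.8879 continue  boundary S*=-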